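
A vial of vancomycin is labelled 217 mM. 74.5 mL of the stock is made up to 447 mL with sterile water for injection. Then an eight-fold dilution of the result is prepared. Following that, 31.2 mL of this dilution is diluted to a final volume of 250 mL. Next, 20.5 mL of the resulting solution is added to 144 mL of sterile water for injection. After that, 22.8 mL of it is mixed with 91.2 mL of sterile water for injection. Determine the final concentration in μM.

14.1 μM

Overall dilution factor = 6 × 8 × 8.013 × 8.024 × 5 = 1.54 × 10⁴.
217 mM / 1.54 × 10⁴ = 0.0141 mM = 14.1 μM.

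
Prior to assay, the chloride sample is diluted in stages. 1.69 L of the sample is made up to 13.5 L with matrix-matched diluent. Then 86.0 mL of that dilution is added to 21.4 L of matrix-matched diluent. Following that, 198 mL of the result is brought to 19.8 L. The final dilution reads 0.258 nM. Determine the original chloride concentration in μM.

51.5 μM

Overall dilution factor = 7.988 × 249.8 × 100 = 2.00 × 10⁵.
Original = 0.258 nM × 2.00 × 10⁵ = 5.15 × 10⁴ nM = 51.5 μM.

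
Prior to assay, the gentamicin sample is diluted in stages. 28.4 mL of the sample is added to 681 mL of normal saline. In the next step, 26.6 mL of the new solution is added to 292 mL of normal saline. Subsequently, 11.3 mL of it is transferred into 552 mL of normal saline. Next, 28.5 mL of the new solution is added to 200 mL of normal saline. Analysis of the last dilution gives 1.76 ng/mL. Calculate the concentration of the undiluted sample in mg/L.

210 mg/L

Overall dilution factor = 24.98 × 11.98 × 49.85 × 8.018 = 1.20 × 10⁵.
Original = 1.76 ng/mL × 1.20 × 10⁵ = 2.10 × 10⁵ ng/mL = 210 mg/L.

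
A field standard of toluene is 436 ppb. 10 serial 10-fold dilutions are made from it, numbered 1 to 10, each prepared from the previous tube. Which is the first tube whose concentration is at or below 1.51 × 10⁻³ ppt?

tube 9

Tube n has concentration 436 ppb / 10ⁿ.
Need 10ⁿ ≥ 436 ppb / 1.51 × 10⁻³ ppt = 2.89 × 10⁸, so n ≥ 8.46.
First such tube: n = 9.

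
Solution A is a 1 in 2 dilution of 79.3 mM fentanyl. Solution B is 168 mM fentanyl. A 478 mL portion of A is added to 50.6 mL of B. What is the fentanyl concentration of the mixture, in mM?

51.9 mM

C_A = 79.3 mM / 2 = 39.6 mM.
C_mix = (C_A·V_A + C_B·V_B)/(V_A + V_B) = (39.6×478 + 168×50.6) / 528.6 = 51.9 mM.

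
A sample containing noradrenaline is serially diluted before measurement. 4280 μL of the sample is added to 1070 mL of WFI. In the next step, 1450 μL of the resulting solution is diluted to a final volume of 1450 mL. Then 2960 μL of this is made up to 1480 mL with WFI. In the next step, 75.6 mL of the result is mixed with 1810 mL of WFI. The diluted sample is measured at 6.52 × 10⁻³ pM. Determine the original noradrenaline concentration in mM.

Overall dilution factor = 251 × 1000 × 500 × 24.94 = 3.13 × 10⁹.
Original = 6.52 × 10⁻³ pM × 3.13 × 10⁹ = 2.04 × 10⁷ pM = 0.0204 mM.

0.0204 mM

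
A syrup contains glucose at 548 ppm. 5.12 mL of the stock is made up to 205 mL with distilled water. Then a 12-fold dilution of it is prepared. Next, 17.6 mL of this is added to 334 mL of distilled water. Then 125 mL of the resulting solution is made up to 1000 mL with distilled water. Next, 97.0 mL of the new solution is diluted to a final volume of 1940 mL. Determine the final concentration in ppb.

0.357 ppb

Overall dilution factor = 40.04 × 12 × 19.98 × 8 × 20 = 1.54 × 10⁶.
548 ppm / 1.54 × 10⁶ = 3.57 × 10⁻⁴ ppm = 0.357 ppb.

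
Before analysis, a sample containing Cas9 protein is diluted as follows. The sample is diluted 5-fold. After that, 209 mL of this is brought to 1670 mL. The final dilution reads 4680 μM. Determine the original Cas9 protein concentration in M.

Overall dilution factor = 5 × 7.990 = 40.0.
Original = 4680 μM × 40.0 = 1.87 × 10⁵ μM = 0.187 M.

0.187 M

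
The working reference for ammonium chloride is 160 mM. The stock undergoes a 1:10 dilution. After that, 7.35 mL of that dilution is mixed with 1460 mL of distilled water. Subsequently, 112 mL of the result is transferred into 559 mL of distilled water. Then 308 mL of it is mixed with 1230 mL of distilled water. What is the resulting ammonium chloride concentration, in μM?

2.68 μM

Overall dilution factor = 10 × 199.6 × 5.991 × 4.994 = 5.97 × 10⁴.
160 mM / 5.97 × 10⁴ = 2.68 × 10⁻³ mM = 2.68 μM.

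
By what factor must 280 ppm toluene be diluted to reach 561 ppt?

4.99 × 10⁵

Factor = C₀/C_target = 280 ppm / 561 ppt = 4.99 × 10⁵.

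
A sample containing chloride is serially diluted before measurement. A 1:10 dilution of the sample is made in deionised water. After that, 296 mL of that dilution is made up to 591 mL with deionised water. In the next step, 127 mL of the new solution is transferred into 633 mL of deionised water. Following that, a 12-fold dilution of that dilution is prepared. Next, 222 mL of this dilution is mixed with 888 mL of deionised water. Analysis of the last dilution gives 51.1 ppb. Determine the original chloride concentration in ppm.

366 ppm

Overall dilution factor = 10 × 1.997 × 5.984 × 12 × 5 = 7169.
Original = 51.1 ppb × 7169 = 3.66 × 10⁵ ppb = 366 ppm.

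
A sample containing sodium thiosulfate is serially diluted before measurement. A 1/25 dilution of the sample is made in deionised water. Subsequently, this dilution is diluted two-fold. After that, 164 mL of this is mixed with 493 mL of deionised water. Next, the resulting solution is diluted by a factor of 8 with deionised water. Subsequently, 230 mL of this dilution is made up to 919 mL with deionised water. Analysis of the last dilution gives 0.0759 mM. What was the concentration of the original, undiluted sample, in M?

0.486 M

Overall dilution factor = 25 × 2 × 4.006 × 8 × 3.996 = 6403.
Original = 0.0759 mM × 6403 = 486 mM = 0.486 M.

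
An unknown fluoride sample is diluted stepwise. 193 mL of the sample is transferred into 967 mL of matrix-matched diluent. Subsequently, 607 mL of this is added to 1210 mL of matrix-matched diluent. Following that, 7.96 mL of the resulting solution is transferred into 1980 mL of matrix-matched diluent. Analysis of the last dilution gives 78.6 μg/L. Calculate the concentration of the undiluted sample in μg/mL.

Overall dilution factor = 6.010 × 2.993 × 249.7 = 4493.
Original = 78.6 μg/L × 4493 = 3.53 × 10⁵ μg/L = 353 μg/mL.

353 μg/mL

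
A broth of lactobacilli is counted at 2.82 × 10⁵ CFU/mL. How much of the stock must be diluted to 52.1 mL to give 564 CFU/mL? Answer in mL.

V₁ = C₂V₂/C₁ = 564 × 52.1 / 2.82 × 10⁵ = 0.104 mL.

0.104 mL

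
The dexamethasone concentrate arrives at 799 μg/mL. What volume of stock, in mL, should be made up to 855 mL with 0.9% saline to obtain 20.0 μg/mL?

21.4 mL

V₁ = C₂V₂/C₁ = 20.0 × 855 / 799 = 21.4 mL.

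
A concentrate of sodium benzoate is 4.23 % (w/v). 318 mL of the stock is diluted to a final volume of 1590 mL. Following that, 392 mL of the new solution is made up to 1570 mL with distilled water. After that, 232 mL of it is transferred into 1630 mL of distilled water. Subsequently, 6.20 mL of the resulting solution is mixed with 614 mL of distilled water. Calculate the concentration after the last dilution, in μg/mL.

Overall dilution factor = 5 × 4.005 × 8.026 × 100.0 = 1.61 × 10⁴.
4.23 % (w/v) / 1.61 × 10⁴ = 2.63 × 10⁻⁴ % (w/v) = 2.63 μg/mL.

2.63 μg/mL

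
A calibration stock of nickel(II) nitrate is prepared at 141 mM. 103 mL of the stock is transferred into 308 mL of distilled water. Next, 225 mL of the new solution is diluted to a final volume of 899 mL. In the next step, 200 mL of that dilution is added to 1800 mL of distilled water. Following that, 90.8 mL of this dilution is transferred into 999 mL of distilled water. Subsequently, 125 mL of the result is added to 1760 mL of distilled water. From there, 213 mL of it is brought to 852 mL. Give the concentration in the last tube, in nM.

1220 nM

Overall dilution factor = 3.990 × 3.996 × 10 × 12.00 × 15.08 × 4 = 1.15 × 10⁵.
141 mM / 1.15 × 10⁵ = 1.22 × 10⁻³ mM = 1220 nM.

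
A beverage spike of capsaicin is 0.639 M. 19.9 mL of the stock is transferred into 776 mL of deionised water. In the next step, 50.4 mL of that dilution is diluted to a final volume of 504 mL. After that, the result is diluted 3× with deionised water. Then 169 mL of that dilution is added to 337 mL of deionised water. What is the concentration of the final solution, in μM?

Overall dilution factor = 39.99 × 10 × 3 × 2.994 = 3592.
0.639 M / 3592 = 1.78 × 10⁻⁴ M = 178 μM.

178 μM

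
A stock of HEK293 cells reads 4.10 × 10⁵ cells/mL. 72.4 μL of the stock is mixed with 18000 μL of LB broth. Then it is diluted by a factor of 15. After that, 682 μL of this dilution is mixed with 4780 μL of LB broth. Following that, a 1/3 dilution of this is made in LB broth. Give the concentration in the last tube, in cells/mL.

4.56 cells/mL

Overall dilution factor = 249.6 × 15 × 8.009 × 3 = 9.00 × 10⁴.
4.10 × 10⁵ cells/mL / 9.00 × 10⁴ = 4.56 cells/mL.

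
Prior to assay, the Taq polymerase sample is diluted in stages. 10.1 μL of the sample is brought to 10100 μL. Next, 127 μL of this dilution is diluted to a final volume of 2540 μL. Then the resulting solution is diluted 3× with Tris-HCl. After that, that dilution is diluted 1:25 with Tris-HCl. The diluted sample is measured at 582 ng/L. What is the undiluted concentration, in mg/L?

Overall dilution factor = 1000 × 20 × 3 × 25 = 1.50 × 10⁶.
Original = 582 ng/L × 1.50 × 10⁶ = 8.73 × 10⁸ ng/L = 873 mg/L.

873 mg/L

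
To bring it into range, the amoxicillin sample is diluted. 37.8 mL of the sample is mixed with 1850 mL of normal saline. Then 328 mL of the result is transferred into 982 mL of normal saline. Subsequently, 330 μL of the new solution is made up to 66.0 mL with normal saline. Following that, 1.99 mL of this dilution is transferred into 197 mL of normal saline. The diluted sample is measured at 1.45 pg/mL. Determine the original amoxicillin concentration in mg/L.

Overall dilution factor = 49.94 × 3.994 × 200 × 99.99 = 3.99 × 10⁶.
Original = 1.45 pg/mL × 3.99 × 10⁶ = 5.78 × 10⁶ pg/mL = 5.78 mg/L.

5.78 mg/L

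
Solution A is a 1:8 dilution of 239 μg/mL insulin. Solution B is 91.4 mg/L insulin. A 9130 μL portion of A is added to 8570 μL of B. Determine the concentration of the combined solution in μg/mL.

59.7 μg/mL

C_A = 239 μg/mL / 8 = 29.9 μg/mL.
C_B = 91.4 mg/L = 91.4 μg/mL.
C_mix = (C_A·V_A + C_B·V_B)/(V_A + V_B) = (29.9×9130 + 91.4×8570) / 17700 = 59.7 μg/mL.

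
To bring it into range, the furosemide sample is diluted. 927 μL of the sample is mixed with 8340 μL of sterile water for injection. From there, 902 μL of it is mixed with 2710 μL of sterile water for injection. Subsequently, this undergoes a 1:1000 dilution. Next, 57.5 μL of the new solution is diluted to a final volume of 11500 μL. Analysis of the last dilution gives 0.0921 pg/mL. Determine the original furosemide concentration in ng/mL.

Overall dilution factor = 9.997 × 4.004 × 1000 × 200 = 8.01 × 10⁶.
Original = 0.0921 pg/mL × 8.01 × 10⁶ = 7.37 × 10⁵ pg/mL = 737 ng/mL.

737 ng/mL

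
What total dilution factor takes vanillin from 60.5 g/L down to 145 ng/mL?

4.17 × 10⁵

Factor = C₀/C_target = 60.5 g/L / 145 ng/mL = 4.17 × 10⁵.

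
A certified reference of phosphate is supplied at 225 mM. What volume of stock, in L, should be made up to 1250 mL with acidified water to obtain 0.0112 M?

0.0622 L

0.0112 M = 11.2 mM.
V₁ = C₂V₂/C₁ = 11.2 × 1250 / 225 = 62.2 mL = 0.0622 L.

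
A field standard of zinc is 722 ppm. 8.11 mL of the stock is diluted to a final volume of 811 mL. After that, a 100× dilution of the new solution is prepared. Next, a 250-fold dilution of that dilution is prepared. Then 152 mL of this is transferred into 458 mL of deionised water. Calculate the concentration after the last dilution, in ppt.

Overall dilution factor = 100 × 100 × 250 × 4.013 = 1.00 × 10⁷.
722 ppm / 1.00 × 10⁷ = 7.20 × 10⁻⁵ ppm = 72.0 ppt.

72.0 ppt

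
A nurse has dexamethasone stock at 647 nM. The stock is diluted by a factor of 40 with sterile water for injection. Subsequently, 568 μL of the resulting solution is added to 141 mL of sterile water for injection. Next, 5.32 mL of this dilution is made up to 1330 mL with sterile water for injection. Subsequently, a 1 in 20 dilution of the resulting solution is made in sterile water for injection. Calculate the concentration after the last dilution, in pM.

0.0130 pM

Overall dilution factor = 40 × 249.2 × 250 × 20 = 4.98 × 10⁷.
647 nM / 4.98 × 10⁷ = 1.30 × 10⁻⁵ nM = 0.0130 pM.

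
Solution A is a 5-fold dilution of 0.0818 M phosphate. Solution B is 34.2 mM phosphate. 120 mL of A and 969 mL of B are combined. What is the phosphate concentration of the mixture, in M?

C_A = 0.0818 M / 5 = 0.0164 M.
C_B = 34.2 mM = 0.0342 M.
C_mix = (C_A·V_A + C_B·V_B)/(V_A + V_B) = (0.0164×120 + 0.0342×969) / 1089 = 0.0322 M.

0.0322 M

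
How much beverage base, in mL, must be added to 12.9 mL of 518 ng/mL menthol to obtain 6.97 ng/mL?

946 mL

V₂ = C₁V₁/C₂ = 518 × 12.9 / 6.97 = 959 mL.
Diluent to add = V₂ − V₁ = 959 − 12.9 = 946 mL.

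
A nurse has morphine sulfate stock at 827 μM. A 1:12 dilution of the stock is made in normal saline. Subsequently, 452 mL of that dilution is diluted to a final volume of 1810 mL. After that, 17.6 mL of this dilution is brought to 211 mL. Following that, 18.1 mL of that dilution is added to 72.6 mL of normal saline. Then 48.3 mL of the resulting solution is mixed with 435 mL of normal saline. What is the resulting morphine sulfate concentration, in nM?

28.6 nM

Overall dilution factor = 12 × 4.004 × 11.99 × 5.011 × 10.01 = 2.89 × 10⁴.
827 μM / 2.89 × 10⁴ = 0.0286 μM = 28.6 nM.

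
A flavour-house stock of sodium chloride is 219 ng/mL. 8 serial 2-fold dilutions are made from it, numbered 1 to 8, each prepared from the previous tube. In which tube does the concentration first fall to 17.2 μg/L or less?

tube 4

Tube n has concentration 219 ng/mL / 2ⁿ.
Need 2ⁿ ≥ 219 ng/mL / 17.2 μg/L = 12.7, so n ≥ 3.67.
First such tube: n = 4.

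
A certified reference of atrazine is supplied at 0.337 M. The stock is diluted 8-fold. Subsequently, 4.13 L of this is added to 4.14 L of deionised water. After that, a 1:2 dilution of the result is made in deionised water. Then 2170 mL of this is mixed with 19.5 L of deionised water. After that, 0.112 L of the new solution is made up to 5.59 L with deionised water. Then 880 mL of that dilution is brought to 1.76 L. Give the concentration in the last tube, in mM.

0.0106 mM

Overall dilution factor = 8 × 2.002 × 2 × 9.986 × 49.91 × 2 = 3.19 × 10⁴.
0.337 M / 3.19 × 10⁴ = 1.06 × 10⁻⁵ M = 0.0106 mM.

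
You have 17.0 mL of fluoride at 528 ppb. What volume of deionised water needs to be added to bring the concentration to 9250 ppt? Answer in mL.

9250 ppt = 9.25 ppb.
V₂ = C₁V₁/C₂ = 528 × 17.0 / 9.25 = 970 mL.
Diluent to add = V₂ − V₁ = 970 − 17.0 = 953 mL.

953 mL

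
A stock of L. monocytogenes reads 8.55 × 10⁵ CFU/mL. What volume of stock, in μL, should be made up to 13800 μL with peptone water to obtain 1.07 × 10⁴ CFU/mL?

173 μL

V₁ = C₂V₂/C₁ = 1.07 × 10⁴ × 13800 / 8.55 × 10⁵ = 173 μL.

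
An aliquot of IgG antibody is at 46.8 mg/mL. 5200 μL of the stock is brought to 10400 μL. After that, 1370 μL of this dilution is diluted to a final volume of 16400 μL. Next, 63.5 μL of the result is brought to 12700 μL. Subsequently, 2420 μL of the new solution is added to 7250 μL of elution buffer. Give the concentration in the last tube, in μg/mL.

2.45 μg/mL

Overall dilution factor = 2 × 11.97 × 200 × 3.996 = 1.91 × 10⁴.
46.8 mg/mL / 1.91 × 10⁴ = 2.45 × 10⁻³ mg/mL = 2.45 μg/mL.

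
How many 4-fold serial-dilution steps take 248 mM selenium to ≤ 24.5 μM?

Need 4ⁿ ≥ 1.01 × 10⁴, so n ≥ log(1.01 × 10⁴)/log(4) = 6.65.
Minimum whole steps: n = 7.

7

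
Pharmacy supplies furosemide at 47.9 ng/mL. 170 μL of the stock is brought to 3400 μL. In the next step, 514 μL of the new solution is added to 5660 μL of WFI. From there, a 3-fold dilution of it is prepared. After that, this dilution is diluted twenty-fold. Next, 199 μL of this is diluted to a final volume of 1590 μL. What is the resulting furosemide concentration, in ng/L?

0.416 ng/L

Overall dilution factor = 20 × 12.01 × 3 × 20 × 7.990 = 1.15 × 10⁵.
47.9 ng/mL / 1.15 × 10⁵ = 4.16 × 10⁻⁴ ng/mL = 0.416 ng/L.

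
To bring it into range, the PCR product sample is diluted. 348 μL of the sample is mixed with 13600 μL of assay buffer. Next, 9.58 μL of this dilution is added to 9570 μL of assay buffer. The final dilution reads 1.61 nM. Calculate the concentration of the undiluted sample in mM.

Overall dilution factor = 40.08 × 1000.0 = 4.01 × 10⁴.
Original = 1.61 nM × 4.01 × 10⁴ = 6.45 × 10⁴ nM = 0.0645 mM.

0.0645 mM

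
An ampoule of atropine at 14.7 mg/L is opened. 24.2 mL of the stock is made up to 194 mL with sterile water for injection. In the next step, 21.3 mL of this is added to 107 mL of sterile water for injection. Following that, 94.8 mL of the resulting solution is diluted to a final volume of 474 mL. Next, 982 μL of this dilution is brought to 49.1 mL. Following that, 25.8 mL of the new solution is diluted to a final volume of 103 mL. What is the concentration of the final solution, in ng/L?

Overall dilution factor = 8.017 × 6.023 × 5 × 50 × 3.992 = 4.82 × 10⁴.
14.7 mg/L / 4.82 × 10⁴ = 3.05 × 10⁻⁴ mg/L = 305 ng/L.

305 ng/L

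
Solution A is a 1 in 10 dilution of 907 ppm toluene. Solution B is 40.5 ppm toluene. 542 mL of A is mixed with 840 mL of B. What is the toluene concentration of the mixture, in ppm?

60.2 ppm

C_A = 907 ppm / 10 = 90.7 ppm.
C_mix = (C_A·V_A + C_B·V_B)/(V_A + V_B) = (90.7×542 + 40.5×840) / 1382 = 60.2 ppm.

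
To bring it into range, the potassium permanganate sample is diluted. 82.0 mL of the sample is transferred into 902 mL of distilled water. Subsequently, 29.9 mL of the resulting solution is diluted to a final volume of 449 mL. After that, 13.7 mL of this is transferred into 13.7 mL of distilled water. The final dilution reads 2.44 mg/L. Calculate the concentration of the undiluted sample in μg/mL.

Overall dilution factor = 12 × 15.02 × 2 = 360.
Original = 2.44 mg/L × 360 = 879 mg/L = 879 μg/mL.

879 μg/mL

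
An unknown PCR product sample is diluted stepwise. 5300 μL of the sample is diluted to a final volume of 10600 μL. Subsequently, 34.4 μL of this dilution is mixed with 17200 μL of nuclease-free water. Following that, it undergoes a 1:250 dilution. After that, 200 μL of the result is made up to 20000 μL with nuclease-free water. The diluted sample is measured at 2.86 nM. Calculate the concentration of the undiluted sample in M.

0.0716 M

Overall dilution factor = 2 × 501 × 250 × 100 = 2.51 × 10⁷.
Original = 2.86 nM × 2.51 × 10⁷ = 7.16 × 10⁷ nM = 0.0716 M.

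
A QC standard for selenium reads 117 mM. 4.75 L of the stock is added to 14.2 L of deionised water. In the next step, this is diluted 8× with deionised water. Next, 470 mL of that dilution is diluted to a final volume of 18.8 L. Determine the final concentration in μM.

91.6 μM

Overall dilution factor = 3.989 × 8 × 40 = 1277.
117 mM / 1277 = 0.0916 mM = 91.6 μM.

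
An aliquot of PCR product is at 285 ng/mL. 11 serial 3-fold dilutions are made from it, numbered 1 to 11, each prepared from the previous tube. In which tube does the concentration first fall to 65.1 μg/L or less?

Tube n has concentration 285 ng/mL / 3ⁿ.
Need 3ⁿ ≥ 285 ng/mL / 65.1 μg/L = 4.38, so n ≥ 1.34.
First such tube: n = 2.

tube 2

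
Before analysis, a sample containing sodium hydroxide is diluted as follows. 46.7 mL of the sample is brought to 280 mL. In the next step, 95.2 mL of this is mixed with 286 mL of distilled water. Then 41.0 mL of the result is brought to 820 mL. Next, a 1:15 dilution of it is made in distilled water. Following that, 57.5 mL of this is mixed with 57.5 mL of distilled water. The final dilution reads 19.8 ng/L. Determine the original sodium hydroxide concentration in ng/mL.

285 ng/mL

Overall dilution factor = 5.996 × 4.004 × 20 × 15 × 2 = 1.44 × 10⁴.
Original = 19.8 ng/L × 1.44 × 10⁴ = 2.85 × 10⁵ ng/L = 285 ng/mL.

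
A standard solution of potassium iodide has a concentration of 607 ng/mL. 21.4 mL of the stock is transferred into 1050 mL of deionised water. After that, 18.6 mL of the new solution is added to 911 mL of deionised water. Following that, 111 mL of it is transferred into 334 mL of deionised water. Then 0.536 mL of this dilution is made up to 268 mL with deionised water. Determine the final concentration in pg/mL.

0.121 pg/mL

Overall dilution factor = 50.07 × 49.98 × 4.009 × 500 = 5.02 × 10⁶.
607 ng/mL / 5.02 × 10⁶ = 1.21 × 10⁻⁴ ng/mL = 0.121 pg/mL.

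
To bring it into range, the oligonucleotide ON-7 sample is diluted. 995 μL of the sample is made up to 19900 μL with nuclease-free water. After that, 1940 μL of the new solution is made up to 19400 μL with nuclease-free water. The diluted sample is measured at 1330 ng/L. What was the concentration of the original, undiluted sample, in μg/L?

Overall dilution factor = 20 × 10 = 200.
Original = 1330 ng/L × 200 = 2.66 × 10⁵ ng/L = 266 μg/L.

266 μg/L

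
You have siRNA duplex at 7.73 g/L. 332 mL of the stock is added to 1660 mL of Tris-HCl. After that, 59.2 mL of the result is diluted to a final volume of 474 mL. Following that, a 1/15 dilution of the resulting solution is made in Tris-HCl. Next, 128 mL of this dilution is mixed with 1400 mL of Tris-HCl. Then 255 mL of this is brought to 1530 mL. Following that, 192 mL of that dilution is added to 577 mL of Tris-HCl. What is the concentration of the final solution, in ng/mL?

Overall dilution factor = 6 × 8.007 × 15 × 11.94 × 6 × 4.005 = 2.07 × 10⁵.
7.73 g/L / 2.07 × 10⁵ = 3.74 × 10⁻⁵ g/L = 37.4 ng/mL.

37.4 ng/mL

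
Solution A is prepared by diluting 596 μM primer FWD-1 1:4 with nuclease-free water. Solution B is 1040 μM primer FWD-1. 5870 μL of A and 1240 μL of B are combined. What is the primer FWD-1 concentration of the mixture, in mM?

0.304 mM

C_A = 596 μM / 4 = 149 μM.
C_mix = (C_A·V_A + C_B·V_B)/(V_A + V_B) = (149×5870 + 1040×1240) / 7110 = 304 μM = 0.304 mM.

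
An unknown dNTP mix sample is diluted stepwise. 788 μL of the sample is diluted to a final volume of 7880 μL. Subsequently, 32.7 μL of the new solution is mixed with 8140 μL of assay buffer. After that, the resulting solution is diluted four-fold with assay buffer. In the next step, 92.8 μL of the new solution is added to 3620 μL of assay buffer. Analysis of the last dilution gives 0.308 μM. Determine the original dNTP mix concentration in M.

0.123 M

Overall dilution factor = 10 × 249.9 × 4 × 40.01 = 4.00 × 10⁵.
Original = 0.308 μM × 4.00 × 10⁵ = 1.23 × 10⁵ μM = 0.123 M.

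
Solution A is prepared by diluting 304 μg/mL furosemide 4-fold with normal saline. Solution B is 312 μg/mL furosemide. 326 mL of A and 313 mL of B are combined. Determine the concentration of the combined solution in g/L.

C_A = 304 μg/mL / 4 = 76.0 μg/mL.
C_mix = (C_A·V_A + C_B·V_B)/(V_A + V_B) = (76.0×326 + 312×313) / 639.0 = 192 μg/mL = 0.192 g/L.

0.192 g/L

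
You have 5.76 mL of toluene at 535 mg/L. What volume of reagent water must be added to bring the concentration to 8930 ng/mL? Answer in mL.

339 mL

8930 ng/mL = 8.93 mg/L.
V₂ = C₁V₁/C₂ = 535 × 5.76 / 8.93 = 345 mL.
Diluent to add = V₂ − V₁ = 345 − 5.76 = 339 mL.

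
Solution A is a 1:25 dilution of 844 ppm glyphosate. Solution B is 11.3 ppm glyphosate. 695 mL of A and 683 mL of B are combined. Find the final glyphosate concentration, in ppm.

C_A = 844 ppm / 25 = 33.8 ppm.
C_mix = (C_A·V_A + C_B·V_B)/(V_A + V_B) = (33.8×695 + 11.3×683) / 1378 = 22.6 ppm.

22.6 ppm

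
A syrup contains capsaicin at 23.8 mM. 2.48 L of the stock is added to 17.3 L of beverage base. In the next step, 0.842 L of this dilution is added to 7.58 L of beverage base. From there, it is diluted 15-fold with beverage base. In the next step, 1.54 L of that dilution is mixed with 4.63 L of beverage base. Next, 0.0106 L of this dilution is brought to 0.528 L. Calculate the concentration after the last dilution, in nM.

Overall dilution factor = 7.976 × 10.00 × 15 × 4.006 × 49.81 = 2.39 × 10⁵.
23.8 mM / 2.39 × 10⁵ = 9.97 × 10⁻⁵ mM = 99.7 nM.

99.7 nM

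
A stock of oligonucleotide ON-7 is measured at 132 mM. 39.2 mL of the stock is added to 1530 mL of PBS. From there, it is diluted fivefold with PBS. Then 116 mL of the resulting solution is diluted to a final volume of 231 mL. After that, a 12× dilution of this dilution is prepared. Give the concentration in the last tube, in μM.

Overall dilution factor = 40.03 × 5 × 1.991 × 12 = 4783.
132 mM / 4783 = 0.0276 mM = 27.6 μM.

27.6 μM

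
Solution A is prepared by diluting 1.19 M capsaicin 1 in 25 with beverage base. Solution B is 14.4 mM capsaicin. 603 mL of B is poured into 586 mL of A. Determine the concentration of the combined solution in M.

0.0308 M

C_A = 1.19 M / 25 = 0.0476 M.
C_B = 14.4 mM = 0.0144 M.
C_mix = (C_A·V_A + C_B·V_B)/(V_A + V_B) = (0.0476×586 + 0.0144×603) / 1189 = 0.0308 M.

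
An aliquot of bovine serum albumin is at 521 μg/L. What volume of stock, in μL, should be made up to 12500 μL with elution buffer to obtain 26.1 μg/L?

V₁ = C₂V₂/C₁ = 26.1 × 12500 / 521 = 626 μL.

626 μL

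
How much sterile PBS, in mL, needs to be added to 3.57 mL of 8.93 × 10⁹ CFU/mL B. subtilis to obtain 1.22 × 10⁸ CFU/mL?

V₂ = C₁V₁/C₂ = 8.93 × 10⁹ × 3.57 / 1.22 × 10⁸ = 261 mL.
Diluent to add = V₂ − V₁ = 261 − 3.57 = 258 mL.

258 mL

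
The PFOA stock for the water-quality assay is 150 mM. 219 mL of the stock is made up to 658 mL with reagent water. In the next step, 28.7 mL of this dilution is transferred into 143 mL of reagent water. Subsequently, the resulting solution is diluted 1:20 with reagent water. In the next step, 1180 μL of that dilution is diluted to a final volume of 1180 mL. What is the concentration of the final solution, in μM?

Overall dilution factor = 3.005 × 5.983 × 20 × 1000 = 3.60 × 10⁵.
150 mM / 3.60 × 10⁵ = 4.17 × 10⁻⁴ mM = 0.417 μM.

0.417 μM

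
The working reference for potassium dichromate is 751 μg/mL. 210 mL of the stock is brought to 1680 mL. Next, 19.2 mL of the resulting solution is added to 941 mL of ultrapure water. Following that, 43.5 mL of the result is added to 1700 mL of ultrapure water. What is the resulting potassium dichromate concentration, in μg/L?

Overall dilution factor = 8 × 50.01 × 40.08 = 1.60 × 10⁴.
751 μg/mL / 1.60 × 10⁴ = 0.0468 μg/mL = 46.8 μg/L.

46.8 μg/L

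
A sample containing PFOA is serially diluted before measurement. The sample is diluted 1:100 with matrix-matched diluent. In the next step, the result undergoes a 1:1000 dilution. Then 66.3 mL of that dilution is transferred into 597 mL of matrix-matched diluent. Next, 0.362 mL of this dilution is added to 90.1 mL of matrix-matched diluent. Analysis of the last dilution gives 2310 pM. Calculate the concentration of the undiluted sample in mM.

578 mM

Overall dilution factor = 100 × 1000 × 10.00 × 249.9 = 2.50 × 10⁸.
Original = 2310 pM × 2.50 × 10⁸ = 5.78 × 10¹¹ pM = 578 mM.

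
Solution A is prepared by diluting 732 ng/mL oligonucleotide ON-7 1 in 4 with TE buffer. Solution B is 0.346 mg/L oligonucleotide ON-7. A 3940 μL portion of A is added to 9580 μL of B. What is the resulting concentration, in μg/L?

298 μg/L

C_A = 732 ng/mL / 4 = 183 ng/mL.
C_B = 0.346 mg/L = 346 ng/mL.
C_mix = (C_A·V_A + C_B·V_B)/(V_A + V_B) = (183×3940 + 346×9580) / 13520 = 298 ng/mL = 298 μg/L.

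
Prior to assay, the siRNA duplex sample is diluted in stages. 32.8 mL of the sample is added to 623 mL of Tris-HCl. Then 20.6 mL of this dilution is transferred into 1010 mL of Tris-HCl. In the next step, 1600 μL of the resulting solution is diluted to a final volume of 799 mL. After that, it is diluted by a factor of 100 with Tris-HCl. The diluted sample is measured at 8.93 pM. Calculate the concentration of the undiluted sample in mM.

Overall dilution factor = 19.99 × 50.03 × 499.4 × 100 = 5.00 × 10⁷.
Original = 8.93 pM × 5.00 × 10⁷ = 4.46 × 10⁸ pM = 0.446 mM.

0.446 mM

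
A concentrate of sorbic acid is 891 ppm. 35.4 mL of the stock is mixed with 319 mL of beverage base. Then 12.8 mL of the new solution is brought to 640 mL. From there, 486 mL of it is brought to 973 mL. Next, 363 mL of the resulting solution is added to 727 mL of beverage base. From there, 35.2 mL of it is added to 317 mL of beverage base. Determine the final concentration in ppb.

Overall dilution factor = 10.01 × 50 × 2.002 × 3.003 × 10.01 = 3.01 × 10⁴.
891 ppm / 3.01 × 10⁴ = 0.0296 ppm = 29.6 ppb.

29.6 ppb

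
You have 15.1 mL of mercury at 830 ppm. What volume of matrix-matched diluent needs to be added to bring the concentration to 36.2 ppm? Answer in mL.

331 mL

V₂ = C₁V₁/C₂ = 830 × 15.1 / 36.2 = 346 mL.
Diluent to add = V₂ − V₁ = 346 − 15.1 = 331 mL.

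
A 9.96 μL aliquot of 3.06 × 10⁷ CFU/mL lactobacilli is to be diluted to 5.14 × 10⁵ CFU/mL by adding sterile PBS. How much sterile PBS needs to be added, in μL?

583 μL

V₂ = C₁V₁/C₂ = 3.06 × 10⁷ × 9.96 / 5.14 × 10⁵ = 593 μL.
Diluent to add = V₂ − V₁ = 593 − 9.96 = 583 μL.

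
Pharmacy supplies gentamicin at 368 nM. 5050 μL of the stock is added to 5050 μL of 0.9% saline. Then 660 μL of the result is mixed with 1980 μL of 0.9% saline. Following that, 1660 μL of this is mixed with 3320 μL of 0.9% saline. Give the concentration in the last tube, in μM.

0.0153 μM

Overall dilution factor = 2 × 4 × 3 = 24.0.
368 nM / 24.0 = 15.3 nM = 0.0153 μM.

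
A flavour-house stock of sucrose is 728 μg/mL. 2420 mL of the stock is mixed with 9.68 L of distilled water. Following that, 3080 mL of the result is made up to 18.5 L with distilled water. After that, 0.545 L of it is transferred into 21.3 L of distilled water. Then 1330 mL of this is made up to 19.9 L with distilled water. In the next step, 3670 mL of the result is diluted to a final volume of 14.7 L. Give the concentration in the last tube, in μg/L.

10.1 μg/L

Overall dilution factor = 5 × 6.006 × 40.08 × 14.96 × 4.005 = 7.21 × 10⁴.
728 μg/mL / 7.21 × 10⁴ = 0.0101 μg/mL = 10.1 μg/L.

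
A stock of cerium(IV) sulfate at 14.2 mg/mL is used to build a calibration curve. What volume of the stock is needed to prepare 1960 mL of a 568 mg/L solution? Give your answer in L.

0.0784 L

568 mg/L = 0.568 mg/mL.
V₁ = C₂V₂/C₁ = 0.568 × 1960 / 14.2 = 78.4 mL = 0.0784 L.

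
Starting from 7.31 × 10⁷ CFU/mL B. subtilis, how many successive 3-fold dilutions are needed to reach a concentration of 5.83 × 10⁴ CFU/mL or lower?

7

Need 3ⁿ ≥ 1254, so n ≥ log(1254)/log(3) = 6.49.
Minimum whole steps: n = 7.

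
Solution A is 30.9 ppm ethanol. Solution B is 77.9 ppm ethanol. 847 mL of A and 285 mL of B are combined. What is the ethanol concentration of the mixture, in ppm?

42.7 ppm

C_mix = (C_A·V_A + C_B·V_B)/(V_A + V_B) = (30.9×847 + 77.9×285) / 1132 = 42.7 ppm.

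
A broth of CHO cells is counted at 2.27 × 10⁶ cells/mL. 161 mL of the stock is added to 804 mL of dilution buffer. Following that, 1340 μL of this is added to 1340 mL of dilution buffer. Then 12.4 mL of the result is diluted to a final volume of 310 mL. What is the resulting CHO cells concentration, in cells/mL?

Overall dilution factor = 5.994 × 1001 × 25 = 1.50 × 10⁵.
2.27 × 10⁶ cells/mL / 1.50 × 10⁵ = 15.1 cells/mL.

15.1 cells/mL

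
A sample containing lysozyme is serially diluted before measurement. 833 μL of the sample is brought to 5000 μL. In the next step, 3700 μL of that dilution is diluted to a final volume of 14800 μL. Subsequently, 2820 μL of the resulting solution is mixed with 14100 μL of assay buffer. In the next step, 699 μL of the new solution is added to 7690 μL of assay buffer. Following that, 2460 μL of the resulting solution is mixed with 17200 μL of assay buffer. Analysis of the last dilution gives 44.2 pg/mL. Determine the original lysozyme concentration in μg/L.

611 μg/L

Overall dilution factor = 6.002 × 4 × 6 × 12.00 × 7.992 = 1.38 × 10⁴.
Original = 44.2 pg/mL × 1.38 × 10⁴ = 6.11 × 10⁵ pg/mL = 611 μg/L.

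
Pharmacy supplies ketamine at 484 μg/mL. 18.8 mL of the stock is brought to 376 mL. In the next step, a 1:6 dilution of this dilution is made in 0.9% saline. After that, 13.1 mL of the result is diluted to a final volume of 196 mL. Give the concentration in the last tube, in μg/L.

270 μg/L

Overall dilution factor = 20 × 6 × 14.96 = 1795.
484 μg/mL / 1795 = 0.270 μg/mL = 270 μg/L.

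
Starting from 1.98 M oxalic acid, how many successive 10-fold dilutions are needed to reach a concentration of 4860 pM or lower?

Need 10ⁿ ≥ 4.07 × 10⁸, so n ≥ log(4.07 × 10⁸)/log(10) = 8.61.
Minimum whole steps: n = 9.

9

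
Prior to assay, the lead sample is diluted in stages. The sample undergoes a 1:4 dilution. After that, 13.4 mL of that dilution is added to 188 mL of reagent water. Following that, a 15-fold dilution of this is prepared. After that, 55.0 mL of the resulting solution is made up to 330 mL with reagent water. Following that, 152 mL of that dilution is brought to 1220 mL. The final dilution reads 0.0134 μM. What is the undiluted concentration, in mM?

0.582 mM

Overall dilution factor = 4 × 15.03 × 15 × 6 × 8.026 = 4.34 × 10⁴.
Original = 0.0134 μM × 4.34 × 10⁴ = 582 μM = 0.582 mM.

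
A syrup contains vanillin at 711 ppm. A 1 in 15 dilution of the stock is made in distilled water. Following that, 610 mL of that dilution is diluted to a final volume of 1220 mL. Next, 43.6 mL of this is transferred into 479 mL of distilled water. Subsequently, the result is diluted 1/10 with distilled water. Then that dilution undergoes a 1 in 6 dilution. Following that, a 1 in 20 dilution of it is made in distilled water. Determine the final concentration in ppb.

Overall dilution factor = 15 × 2 × 11.99 × 10 × 6 × 20 = 4.32 × 10⁵.
711 ppm / 4.32 × 10⁵ = 1.65 × 10⁻³ ppm = 1.65 ppb.

1.65 ppb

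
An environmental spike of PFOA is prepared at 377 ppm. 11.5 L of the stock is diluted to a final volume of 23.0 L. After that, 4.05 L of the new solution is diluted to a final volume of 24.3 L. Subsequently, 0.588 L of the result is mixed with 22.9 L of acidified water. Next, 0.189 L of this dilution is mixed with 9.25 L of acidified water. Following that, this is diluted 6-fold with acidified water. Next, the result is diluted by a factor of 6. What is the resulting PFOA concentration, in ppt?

437 ppt

Overall dilution factor = 2 × 6 × 39.95 × 49.94 × 6 × 6 = 8.62 × 10⁵.
377 ppm / 8.62 × 10⁵ = 4.37 × 10⁻⁴ ppm = 437 ppt.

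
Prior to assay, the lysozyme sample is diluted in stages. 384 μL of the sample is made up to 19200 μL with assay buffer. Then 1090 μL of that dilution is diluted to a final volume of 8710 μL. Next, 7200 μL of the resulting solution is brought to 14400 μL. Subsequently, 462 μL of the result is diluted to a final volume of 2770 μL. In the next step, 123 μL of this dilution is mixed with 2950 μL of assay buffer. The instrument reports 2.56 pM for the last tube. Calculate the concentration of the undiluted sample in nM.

306 nM

Overall dilution factor = 50 × 7.991 × 2 × 5.996 × 24.98 = 1.20 × 10⁵.
Original = 2.56 pM × 1.20 × 10⁵ = 3.06 × 10⁵ pM = 306 nM.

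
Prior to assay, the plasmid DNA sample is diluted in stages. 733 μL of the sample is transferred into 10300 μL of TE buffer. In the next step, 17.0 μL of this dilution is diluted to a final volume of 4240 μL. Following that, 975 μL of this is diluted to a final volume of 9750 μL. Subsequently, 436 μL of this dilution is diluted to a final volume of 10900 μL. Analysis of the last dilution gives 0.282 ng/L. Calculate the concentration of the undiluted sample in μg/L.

Overall dilution factor = 15.05 × 249.4 × 10 × 25 = 9.39 × 10⁵.
Original = 0.282 ng/L × 9.39 × 10⁵ = 2.65 × 10⁵ ng/L = 265 μg/L.

265 μg/L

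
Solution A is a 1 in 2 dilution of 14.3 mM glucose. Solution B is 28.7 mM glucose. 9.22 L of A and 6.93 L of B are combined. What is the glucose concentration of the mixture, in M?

C_A = 14.3 mM / 2 = 7.15 mM.
C_mix = (C_A·V_A + C_B·V_B)/(V_A + V_B) = (7.15×9.22 + 28.7×6.93) / 16.15 = 16.4 mM = 0.0164 M.

0.0164 M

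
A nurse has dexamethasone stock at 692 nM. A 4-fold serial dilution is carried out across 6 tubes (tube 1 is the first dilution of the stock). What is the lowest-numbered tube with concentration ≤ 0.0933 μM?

tube 2

Tube n has concentration 692 nM / 4ⁿ.
Need 4ⁿ ≥ 692 nM / 0.0933 μM = 7.42, so n ≥ 1.45.
First such tube: n = 2.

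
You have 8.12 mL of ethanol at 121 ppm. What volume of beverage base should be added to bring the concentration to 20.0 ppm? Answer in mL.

V₂ = C₁V₁/C₂ = 121 × 8.12 / 20.0 = 49.1 mL.
Diluent to add = V₂ − V₁ = 49.1 − 8.12 = 41.0 mL.

41.0 mL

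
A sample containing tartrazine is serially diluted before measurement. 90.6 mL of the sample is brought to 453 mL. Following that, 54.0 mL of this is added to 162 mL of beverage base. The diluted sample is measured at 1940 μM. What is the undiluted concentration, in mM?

Overall dilution factor = 5 × 4 = 20.0.
Original = 1940 μM × 20.0 = 3.88 × 10⁴ μM = 38.8 mM.

38.8 mM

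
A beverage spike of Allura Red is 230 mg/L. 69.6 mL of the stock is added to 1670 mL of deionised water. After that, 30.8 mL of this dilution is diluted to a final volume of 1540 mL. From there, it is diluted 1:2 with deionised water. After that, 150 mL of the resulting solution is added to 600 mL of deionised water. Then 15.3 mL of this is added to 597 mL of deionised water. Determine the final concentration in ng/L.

Overall dilution factor = 24.99 × 50 × 2 × 5 × 40.02 = 5.00 × 10⁵.
230 mg/L / 5.00 × 10⁵ = 4.60 × 10⁻⁴ mg/L = 460 ng/L.

460 ng/L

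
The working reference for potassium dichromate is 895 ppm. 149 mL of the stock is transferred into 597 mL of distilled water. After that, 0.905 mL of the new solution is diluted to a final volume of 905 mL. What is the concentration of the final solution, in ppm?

0.179 ppm

Overall dilution factor = 5.007 × 1000 = 5007.
895 ppm / 5007 = 0.179 ppm.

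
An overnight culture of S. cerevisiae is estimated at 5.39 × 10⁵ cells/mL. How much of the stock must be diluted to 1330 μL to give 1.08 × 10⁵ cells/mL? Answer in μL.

266 μL

V₁ = C₂V₂/C₁ = 1.08 × 10⁵ × 1330 / 5.39 × 10⁵ = 266 μL.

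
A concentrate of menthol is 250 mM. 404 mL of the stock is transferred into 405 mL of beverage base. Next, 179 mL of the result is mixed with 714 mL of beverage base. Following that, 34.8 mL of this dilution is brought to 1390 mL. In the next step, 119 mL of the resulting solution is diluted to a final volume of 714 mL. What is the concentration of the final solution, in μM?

104 μM

Overall dilution factor = 2.002 × 4.989 × 39.94 × 6 = 2394.
250 mM / 2394 = 0.104 mM = 104 μM.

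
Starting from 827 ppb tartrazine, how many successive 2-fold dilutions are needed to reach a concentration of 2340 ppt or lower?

Need 2ⁿ ≥ 353, so n ≥ log(353)/log(2) = 8.47.
Minimum whole steps: n = 9.

9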